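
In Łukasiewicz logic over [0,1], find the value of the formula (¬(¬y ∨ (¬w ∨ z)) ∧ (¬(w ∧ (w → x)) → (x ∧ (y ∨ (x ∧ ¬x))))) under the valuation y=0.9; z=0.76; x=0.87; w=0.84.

¬y: Łukasiewicz ¬ gives 1 − 0.9 = 0.1
¬w: Łukasiewicz ¬ gives 1 − 0.84 = 0.16
(¬w ∨ z) = max(0.16, 0.76) = 0.76
(¬y ∨ (¬w ∨ z)) = max(0.1, 0.76) = 0.76
¬(¬y ∨ (¬w ∨ z)): Łukasiewicz ¬ gives 1 − 0.76 = 0.24
(w → x): min(1, 1 − 0.84 + 0.87) = 1
(w ∧ (w → x)) = min(0.84, 1) = 0.84
¬(w ∧ (w → x)): Łukasiewicz ¬ gives 1 − 0.84 = 0.16
¬x: Łukasiewicz ¬ gives 1 − 0.87 = 0.13
(x ∧ ¬x) = min(0.87, 0.13) = 0.13
(y ∨ (x ∧ ¬x)) = max(0.9, 0.13) = 0.9
(x ∧ (y ∨ (x ∧ ¬x))) = min(0.87, 0.9) = 0.87
(¬(w ∧ (w → x)) → (x ∧ (y ∨ (x ∧ ¬x)))): min(1, 1 − 0.16 + 0.87) = 1
(¬(¬y ∨ (¬w ∨ z)) ∧ (¬(w ∧ (w → x)) → (x ∧ (y ∨ (x ∧ ¬x))))) = min(0.24, 1) = 0.24

0.24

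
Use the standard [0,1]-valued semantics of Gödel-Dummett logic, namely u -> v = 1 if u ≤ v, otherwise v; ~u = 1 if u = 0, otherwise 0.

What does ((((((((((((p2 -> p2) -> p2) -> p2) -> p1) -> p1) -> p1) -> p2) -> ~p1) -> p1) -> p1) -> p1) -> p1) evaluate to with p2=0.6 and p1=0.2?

(p2 -> p2): 0.6 ≤ 0.6, so result = 1
((p2 -> p2) -> p2): 1 > 0.6, so result = 0.6
(((p2 -> p2) -> p2) -> p2): 0.6 ≤ 0.6, so result = 1
((((p2 -> p2) -> p2) -> p2) -> p1): 1 > 0.2, so result = 0.2
(((((p2 -> p2) -> p2) -> p2) -> p1) -> p1): 0.2 ≤ 0.2, so result = 1
((((((p2 -> p2) -> p2) -> p2) -> p1) -> p1) -> p1): 1 > 0.2, so result = 0.2
(((((((p2 -> p2) -> p2) -> p2) -> p1) -> p1) -> p1) -> p2): 0.2 ≤ 0.6, so result = 1
~p1: Gödel ¬ of 0.2 = 0 (operand ≠ 0)
((((((((p2 -> p2) -> p2) -> p2) -> p1) -> p1) -> p1) -> p2) -> ~p1): 1 > 0, so result = 0
(((((((((p2 -> p2) -> p2) -> p2) -> p1) -> p1) -> p1) -> p2) -> ~p1) -> p1): 0 ≤ 0.2, so result = 1
((((((((((p2 -> p2) -> p2) -> p2) -> p1) -> p1) -> p1) -> p2) -> ~p1) -> p1) -> p1): 1 > 0.2, so result = 0.2
(((((((((((p2 -> p2) -> p2) -> p2) -> p1) -> p1) -> p1) -> p2) -> ~p1) -> p1) -> p1) -> p1): 0.2 ≤ 0.2, so result = 1
((((((((((((p2 -> p2) -> p2) -> p2) -> p1) -> p1) -> p1) -> p2) -> ~p1) -> p1) -> p1) -> p1) -> p1): 1 > 0.2, so result = 0.2

0.20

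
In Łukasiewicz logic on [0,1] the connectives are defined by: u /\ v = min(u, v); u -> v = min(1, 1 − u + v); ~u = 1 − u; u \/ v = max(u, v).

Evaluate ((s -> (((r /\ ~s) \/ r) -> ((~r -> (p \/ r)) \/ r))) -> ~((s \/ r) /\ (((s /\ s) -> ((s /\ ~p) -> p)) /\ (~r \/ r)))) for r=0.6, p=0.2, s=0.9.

0.50

~s: Łukasiewicz ¬ gives 1 − 0.9 = 0.1
(r /\ ~s) = min(0.6, 0.1) = 0.1
((r /\ ~s) \/ r) = max(0.1, 0.6) = 0.6
~r: Łukasiewicz ¬ gives 1 − 0.6 = 0.4
(p \/ r) = max(0.2, 0.6) = 0.6
(~r -> (p \/ r)): min(1, 1 − 0.4 + 0.6) = 1
((~r -> (p \/ r)) \/ r) = max(1, 0.6) = 1
(((r /\ ~s) \/ r) -> ((~r -> (p \/ r)) \/ r)): min(1, 1 − 0.6 + 1) = 1
(s -> (((r /\ ~s) \/ r) -> ((~r -> (p \/ r)) \/ r))): min(1, 1 − 0.9 + 1) = 1
(s \/ r) = max(0.9, 0.6) = 0.9
(s /\ s) = min(0.9, 0.9) = 0.9
~p: Łukasiewicz ¬ gives 1 − 0.2 = 0.8
(s /\ ~p) = min(0.9, 0.8) = 0.8
((s /\ ~p) -> p): min(1, 1 − 0.8 + 0.2) = 0.4
((s /\ s) -> ((s /\ ~p) -> p)): min(1, 1 − 0.9 + 0.4) = 0.5
~r: Łukasiewicz ¬ gives 1 − 0.6 = 0.4
(~r \/ r) = max(0.4, 0.6) = 0.6
(((s /\ s) -> ((s /\ ~p) -> p)) /\ (~r \/ r)) = min(0.5, 0.6) = 0.5
((s \/ r) /\ (((s /\ s) -> ((s /\ ~p) -> p)) /\ (~r \/ r))) = min(0.9, 0.5) = 0.5
~((s \/ r) /\ (((s /\ s) -> ((s /\ ~p) -> p)) /\ (~r \/ r))): Łukasiewicz ¬ gives 1 − 0.5 = 0.5
((s -> (((r /\ ~s) \/ r) -> ((~r -> (p \/ r)) \/ r))) -> ~((s \/ r) /\ (((s /\ s) -> ((s /\ ~p) -> p)) /\ (~r \/ r)))): min(1, 1 − 1 + 0.5) = 0.5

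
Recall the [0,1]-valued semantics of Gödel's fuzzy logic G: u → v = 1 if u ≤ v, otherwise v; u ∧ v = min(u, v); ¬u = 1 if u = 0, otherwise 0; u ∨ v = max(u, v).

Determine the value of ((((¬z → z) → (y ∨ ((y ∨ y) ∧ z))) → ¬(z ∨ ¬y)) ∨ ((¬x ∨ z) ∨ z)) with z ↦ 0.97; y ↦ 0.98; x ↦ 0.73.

¬z: Gödel ¬ of 0.97 = 0 (operand ≠ 0)
(¬z → z): 0 ≤ 0.97, so result = 1
(y ∨ y) = max(0.98, 0.98) = 0.98
((y ∨ y) ∧ z) = min(0.98, 0.97) = 0.97
(y ∨ ((y ∨ y) ∧ z)) = max(0.98, 0.97) = 0.98
((¬z → z) → (y ∨ ((y ∨ y) ∧ z))): 1 > 0.98, so result = 0.98
¬y: Gödel ¬ of 0.98 = 0 (operand ≠ 0)
(z ∨ ¬y) = max(0.97, 0) = 0.97
¬(z ∨ ¬y): Gödel ¬ of 0.97 = 0 (operand ≠ 0)
(((¬z → z) → (y ∨ ((y ∨ y) ∧ z))) → ¬(z ∨ ¬y)): 0.98 > 0, so result = 0
¬x: Gödel ¬ of 0.73 = 0 (operand ≠ 0)
(¬x ∨ z) = max(0, 0.97) = 0.97
((¬x ∨ z) ∨ z) = max(0.97, 0.97) = 0.97
((((¬z → z) → (y ∨ ((y ∨ y) ∧ z))) → ¬(z ∨ ¬y)) ∨ ((¬x ∨ z) ∨ z)) = max(0, 0.97) = 0.97

0.97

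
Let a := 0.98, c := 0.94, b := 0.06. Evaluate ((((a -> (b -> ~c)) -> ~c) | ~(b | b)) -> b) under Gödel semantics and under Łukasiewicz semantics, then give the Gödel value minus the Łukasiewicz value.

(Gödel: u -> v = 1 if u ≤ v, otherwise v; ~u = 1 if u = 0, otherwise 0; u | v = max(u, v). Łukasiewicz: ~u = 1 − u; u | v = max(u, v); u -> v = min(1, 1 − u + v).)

-0.06

Gödel evaluation:
  ~c: Gödel ¬ of 0.94 = 0 (operand ≠ 0)
  (b -> ~c): 0.06 > 0, so result = 0
  (a -> (b -> ~c)): 0.98 > 0, so result = 0
  ~c: Gödel ¬ of 0.94 = 0 (operand ≠ 0)
  ((a -> (b -> ~c)) -> ~c): 0 ≤ 0, so result = 1
  (b | b) = max(0.06, 0.06) = 0.06
  ~(b | b): Gödel ¬ of 0.06 = 0 (operand ≠ 0)
  (((a -> (b -> ~c)) -> ~c) | ~(b | b)) = max(1, 0) = 1
  ((((a -> (b -> ~c)) -> ~c) | ~(b | b)) -> b): 1 > 0.06, so result = 0.06
  Gödel value = 0.06
Łukasiewicz evaluation:
  ~c: Łukasiewicz ¬ gives 1 − 0.94 = 0.06
  (b -> ~c): min(1, 1 − 0.06 + 0.06) = 1
  (a -> (b -> ~c)): min(1, 1 − 0.98 + 1) = 1
  ~c: Łukasiewicz ¬ gives 1 − 0.94 = 0.06
  ((a -> (b -> ~c)) -> ~c): min(1, 1 − 1 + 0.06) = 0.06
  (b | b) = max(0.06, 0.06) = 0.06
  ~(b | b): Łukasiewicz ¬ gives 1 − 0.06 = 0.94
  (((a -> (b -> ~c)) -> ~c) | ~(b | b)) = max(0.06, 0.94) = 0.94
  ((((a -> (b -> ~c)) -> ~c) | ~(b | b)) -> b): min(1, 1 − 0.94 + 0.06) = 0.12
  Łukasiewicz value = 0.12
Difference: 0.06 − 0.12 = -0.06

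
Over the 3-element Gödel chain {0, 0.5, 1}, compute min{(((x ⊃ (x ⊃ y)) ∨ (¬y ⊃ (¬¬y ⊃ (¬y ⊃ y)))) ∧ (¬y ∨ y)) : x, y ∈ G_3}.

The minimum is attained at x = 0, y = 0.5:
  (x ⊃ y): 0 ≤ 0.5, so result = 1
  (x ⊃ (x ⊃ y)): 0 ≤ 1, so result = 1
  ¬y: Gödel ¬ of 0.5 = 0 (operand ≠ 0)
  ¬y: Gödel ¬ of 0.5 = 0 (operand ≠ 0)
  ¬¬y: Gödel ¬ of 0 = 1 (operand is 0)
  ¬y: Gödel ¬ of 0.5 = 0 (operand ≠ 0)
  (¬y ⊃ y): 0 ≤ 0.5, so result = 1
  (¬¬y ⊃ (¬y ⊃ y)): 1 ≤ 1, so result = 1
  (¬y ⊃ (¬¬y ⊃ (¬y ⊃ y))): 0 ≤ 1, so result = 1
  ((x ⊃ (x ⊃ y)) ∨ (¬y ⊃ (¬¬y ⊃ (¬y ⊃ y)))) = max(1, 1) = 1
  ¬y: Gödel ¬ of 0.5 = 0 (operand ≠ 0)
  (¬y ∨ y) = max(0, 0.5) = 0.5
  (((x ⊃ (x ⊃ y)) ∨ (¬y ⊃ (¬¬y ⊃ (¬y ⊃ y)))) ∧ (¬y ∨ y)) = min(1, 0.5) = 0.5
Checking all 9 assignments confirms none give a value below 0.50.

0.50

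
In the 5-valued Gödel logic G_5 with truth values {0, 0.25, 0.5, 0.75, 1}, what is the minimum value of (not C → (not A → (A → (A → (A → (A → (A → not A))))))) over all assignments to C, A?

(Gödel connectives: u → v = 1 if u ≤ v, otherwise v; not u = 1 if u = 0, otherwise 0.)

1.00

Every assignment gives 1. For instance at C = 0, A = 0:
  not C: Gödel ¬ of 0 = 1 (operand is 0)
  not A: Gödel ¬ of 0 = 1 (operand is 0)
  not A: Gödel ¬ of 0 = 1 (operand is 0)
  (A → not A): 0 ≤ 1, so result = 1
  (A → (A → not A)): 0 ≤ 1, so result = 1
  (A → (A → (A → not A))): 0 ≤ 1, so result = 1
  (A → (A → (A → (A → not A)))): 0 ≤ 1, so result = 1
  (A → (A → (A → (A → (A → not A))))): 0 ≤ 1, so result = 1
  (not A → (A → (A → (A → (A → (A → not A)))))): 1 ≤ 1, so result = 1
  (not C → (not A → (A → (A → (A → (A → (A → not A))))))): 1 ≤ 1, so result = 1
All 25 assignments give value 1 — the formula is a G_5-tautology.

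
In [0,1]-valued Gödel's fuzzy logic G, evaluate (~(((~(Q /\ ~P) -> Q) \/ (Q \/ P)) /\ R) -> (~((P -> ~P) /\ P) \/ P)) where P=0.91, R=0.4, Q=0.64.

~P: Gödel ¬ of 0.91 = 0 (operand ≠ 0)
(Q /\ ~P) = min(0.64, 0) = 0
~(Q /\ ~P): Gödel ¬ of 0 = 1 (operand is 0)
(~(Q /\ ~P) -> Q): 1 > 0.64, so result = 0.64
(Q \/ P) = max(0.64, 0.91) = 0.91
((~(Q /\ ~P) -> Q) \/ (Q \/ P)) = max(0.64, 0.91) = 0.91
(((~(Q /\ ~P) -> Q) \/ (Q \/ P)) /\ R) = min(0.91, 0.4) = 0.4
~(((~(Q /\ ~P) -> Q) \/ (Q \/ P)) /\ R): Gödel ¬ of 0.4 = 0 (operand ≠ 0)
~P: Gödel ¬ of 0.91 = 0 (operand ≠ 0)
(P -> ~P): 0.91 > 0, so result = 0
((P -> ~P) /\ P) = min(0, 0.91) = 0
~((P -> ~P) /\ P): Gödel ¬ of 0 = 1 (operand is 0)
(~((P -> ~P) /\ P) \/ P) = max(1, 0.91) = 1
(~(((~(Q /\ ~P) -> Q) \/ (Q \/ P)) /\ R) -> (~((P -> ~P) /\ P) \/ P)): 0 ≤ 1, so result = 1

1.00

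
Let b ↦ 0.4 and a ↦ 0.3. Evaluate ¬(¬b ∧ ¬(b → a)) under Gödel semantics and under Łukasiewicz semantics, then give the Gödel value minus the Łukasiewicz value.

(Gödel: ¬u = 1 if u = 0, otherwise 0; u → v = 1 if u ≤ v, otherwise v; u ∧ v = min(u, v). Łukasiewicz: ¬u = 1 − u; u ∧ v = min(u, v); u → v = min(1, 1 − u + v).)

0.10

Gödel evaluation:
  ¬b: Gödel ¬ of 0.4 = 0 (operand ≠ 0)
  (b → a): 0.4 > 0.3, so result = 0.3
  ¬(b → a): Gödel ¬ of 0.3 = 0 (operand ≠ 0)
  (¬b ∧ ¬(b → a)) = min(0, 0) = 0
  ¬(¬b ∧ ¬(b → a)): Gödel ¬ of 0 = 1 (operand is 0)
  Gödel value = 1
Łukasiewicz evaluation:
  ¬b: Łukasiewicz ¬ gives 1 − 0.4 = 0.6
  (b → a): min(1, 1 − 0.4 + 0.3) = 0.9
  ¬(b → a): Łukasiewicz ¬ gives 1 − 0.9 = 0.1
  (¬b ∧ ¬(b → a)) = min(0.6, 0.1) = 0.1
  ¬(¬b ∧ ¬(b → a)): Łukasiewicz ¬ gives 1 − 0.1 = 0.9
  Łukasiewicz value = 0.9
Difference: 1 − 0.9 = 0.10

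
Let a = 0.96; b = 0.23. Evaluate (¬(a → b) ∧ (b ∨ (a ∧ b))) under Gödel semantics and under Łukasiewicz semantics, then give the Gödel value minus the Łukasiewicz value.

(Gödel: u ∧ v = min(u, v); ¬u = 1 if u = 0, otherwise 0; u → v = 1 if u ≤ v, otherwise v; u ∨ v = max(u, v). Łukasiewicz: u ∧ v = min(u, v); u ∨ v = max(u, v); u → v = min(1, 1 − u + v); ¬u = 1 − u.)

-0.23

Gödel evaluation:
  (a → b): 0.96 > 0.23, so result = 0.23
  ¬(a → b): Gödel ¬ of 0.23 = 0 (operand ≠ 0)
  (a ∧ b) = min(0.96, 0.23) = 0.23
  (b ∨ (a ∧ b)) = max(0.23, 0.23) = 0.23
  (¬(a → b) ∧ (b ∨ (a ∧ b))) = min(0, 0.23) = 0
  Gödel value = 0
Łukasiewicz evaluation:
  (a → b): min(1, 1 − 0.96 + 0.23) = 0.27
  ¬(a → b): Łukasiewicz ¬ gives 1 − 0.27 = 0.73
  (a ∧ b) = min(0.96, 0.23) = 0.23
  (b ∨ (a ∧ b)) = max(0.23, 0.23) = 0.23
  (¬(a → b) ∧ (b ∨ (a ∧ b))) = min(0.73, 0.23) = 0.23
  Łukasiewicz value = 0.23
Difference: 0 − 0.23 = -0.23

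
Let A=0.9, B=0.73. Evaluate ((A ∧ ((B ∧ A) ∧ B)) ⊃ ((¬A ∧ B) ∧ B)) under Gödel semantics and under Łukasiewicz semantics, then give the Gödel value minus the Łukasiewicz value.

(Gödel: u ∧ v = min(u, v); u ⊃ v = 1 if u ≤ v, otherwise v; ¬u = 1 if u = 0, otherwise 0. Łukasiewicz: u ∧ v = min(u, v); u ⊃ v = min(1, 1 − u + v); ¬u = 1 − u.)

Gödel evaluation:
  (B ∧ A) = min(0.73, 0.9) = 0.73
  ((B ∧ A) ∧ B) = min(0.73, 0.73) = 0.73
  (A ∧ ((B ∧ A) ∧ B)) = min(0.9, 0.73) = 0.73
  ¬A: Gödel ¬ of 0.9 = 0 (operand ≠ 0)
  (¬A ∧ B) = min(0, 0.73) = 0
  ((¬A ∧ B) ∧ B) = min(0, 0.73) = 0
  ((A ∧ ((B ∧ A) ∧ B)) ⊃ ((¬A ∧ B) ∧ B)): 0.73 > 0, so result = 0
  Gödel value = 0
Łukasiewicz evaluation:
  (B ∧ A) = min(0.73, 0.9) = 0.73
  ((B ∧ A) ∧ B) = min(0.73, 0.73) = 0.73
  (A ∧ ((B ∧ A) ∧ B)) = min(0.9, 0.73) = 0.73
  ¬A: Łukasiewicz ¬ gives 1 − 0.9 = 0.1
  (¬A ∧ B) = min(0.1, 0.73) = 0.1
  ((¬A ∧ B) ∧ B) = min(0.1, 0.73) = 0.1
  ((A ∧ ((B ∧ A) ∧ B)) ⊃ ((¬A ∧ B) ∧ B)): min(1, 1 − 0.73 + 0.1) = 0.37
  Łukasiewicz value = 0.37
Difference: 0 − 0.37 = -0.37

-0.37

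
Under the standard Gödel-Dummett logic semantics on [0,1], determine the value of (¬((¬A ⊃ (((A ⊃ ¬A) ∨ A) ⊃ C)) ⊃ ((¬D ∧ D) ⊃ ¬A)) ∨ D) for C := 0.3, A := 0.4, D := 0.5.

¬A: Gödel ¬ of 0.4 = 0 (operand ≠ 0)
¬A: Gödel ¬ of 0.4 = 0 (operand ≠ 0)
(A ⊃ ¬A): 0.4 > 0, so result = 0
((A ⊃ ¬A) ∨ A) = max(0, 0.4) = 0.4
(((A ⊃ ¬A) ∨ A) ⊃ C): 0.4 > 0.3, so result = 0.3
(¬A ⊃ (((A ⊃ ¬A) ∨ A) ⊃ C)): 0 ≤ 0.3, so result = 1
¬D: Gödel ¬ of 0.5 = 0 (operand ≠ 0)
(¬D ∧ D) = min(0, 0.5) = 0
¬A: Gödel ¬ of 0.4 = 0 (operand ≠ 0)
((¬D ∧ D) ⊃ ¬A): 0 ≤ 0, so result = 1
((¬A ⊃ (((A ⊃ ¬A) ∨ A) ⊃ C)) ⊃ ((¬D ∧ D) ⊃ ¬A)): 1 ≤ 1, so result = 1
¬((¬A ⊃ (((A ⊃ ¬A) ∨ A) ⊃ C)) ⊃ ((¬D ∧ D) ⊃ ¬A)): Gödel ¬ of 1 = 0 (operand ≠ 0)
(¬((¬A ⊃ (((A ⊃ ¬A) ∨ A) ⊃ C)) ⊃ ((¬D ∧ D) ⊃ ¬A)) ∨ D) = max(0, 0.5) = 0.5

0.50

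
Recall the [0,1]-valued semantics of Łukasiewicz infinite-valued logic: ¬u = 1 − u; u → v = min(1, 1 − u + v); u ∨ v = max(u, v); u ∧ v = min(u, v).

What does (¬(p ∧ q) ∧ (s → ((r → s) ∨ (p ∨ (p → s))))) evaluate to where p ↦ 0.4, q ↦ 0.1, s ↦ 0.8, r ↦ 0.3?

0.90

(p ∧ q) = min(0.4, 0.1) = 0.1
¬(p ∧ q): Łukasiewicz ¬ gives 1 − 0.1 = 0.9
(r → s): min(1, 1 − 0.3 + 0.8) = 1
(p → s): min(1, 1 − 0.4 + 0.8) = 1
(p ∨ (p → s)) = max(0.4, 1) = 1
((r → s) ∨ (p ∨ (p → s))) = max(1, 1) = 1
(s → ((r → s) ∨ (p ∨ (p → s)))): min(1, 1 − 0.8 + 1) = 1
(¬(p ∧ q) ∧ (s → ((r → s) ∨ (p ∨ (p → s))))) = min(0.9, 1) = 0.9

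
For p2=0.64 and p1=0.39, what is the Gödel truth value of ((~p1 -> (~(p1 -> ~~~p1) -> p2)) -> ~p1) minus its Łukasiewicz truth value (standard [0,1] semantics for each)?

-0.61

Gödel evaluation:
  ~p1: Gödel ¬ of 0.39 = 0 (operand ≠ 0)
  ~p1: Gödel ¬ of 0.39 = 0 (operand ≠ 0)
  ~~p1: Gödel ¬ of 0 = 1 (operand is 0)
  ~~~p1: Gödel ¬ of 1 = 0 (operand ≠ 0)
  (p1 -> ~~~p1): 0.39 > 0, so result = 0
  ~(p1 -> ~~~p1): Gödel ¬ of 0 = 1 (operand is 0)
  (~(p1 -> ~~~p1) -> p2): 1 > 0.64, so result = 0.64
  (~p1 -> (~(p1 -> ~~~p1) -> p2)): 0 ≤ 0.64, so result = 1
  ~p1: Gödel ¬ of 0.39 = 0 (operand ≠ 0)
  ((~p1 -> (~(p1 -> ~~~p1) -> p2)) -> ~p1): 1 > 0, so result = 0
  Gödel value = 0
Łukasiewicz evaluation:
  ~p1: Łukasiewicz ¬ gives 1 − 0.39 = 0.61
  ~p1: Łukasiewicz ¬ gives 1 − 0.39 = 0.61
  ~~p1: Łukasiewicz ¬ gives 1 − 0.61 = 0.39
  ~~~p1: Łukasiewicz ¬ gives 1 − 0.39 = 0.61
  (p1 -> ~~~p1): min(1, 1 − 0.39 + 0.61) = 1
  ~(p1 -> ~~~p1): Łukasiewicz ¬ gives 1 − 1 = 0
  (~(p1 -> ~~~p1) -> p2): min(1, 1 − 0 + 0.64) = 1
  (~p1 -> (~(p1 -> ~~~p1) -> p2)): min(1, 1 − 0.61 + 1) = 1
  ~p1: Łukasiewicz ¬ gives 1 − 0.39 = 0.61
  ((~p1 -> (~(p1 -> ~~~p1) -> p2)) -> ~p1): min(1, 1 − 1 + 0.61) = 0.61
  Łukasiewicz value = 0.61
Difference: 0 − 0.61 = -0.61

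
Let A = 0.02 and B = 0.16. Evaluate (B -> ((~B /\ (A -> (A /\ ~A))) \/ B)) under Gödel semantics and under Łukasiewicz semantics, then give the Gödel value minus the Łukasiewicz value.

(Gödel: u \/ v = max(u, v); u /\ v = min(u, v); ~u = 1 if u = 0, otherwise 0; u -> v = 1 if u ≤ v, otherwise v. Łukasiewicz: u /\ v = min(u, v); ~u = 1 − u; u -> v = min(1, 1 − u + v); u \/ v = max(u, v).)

Gödel evaluation:
  ~B: Gödel ¬ of 0.16 = 0 (operand ≠ 0)
  ~A: Gödel ¬ of 0.02 = 0 (operand ≠ 0)
  (A /\ ~A) = min(0.02, 0) = 0
  (A -> (A /\ ~A)): 0.02 > 0, so result = 0
  (~B /\ (A -> (A /\ ~A))) = min(0, 0) = 0
  ((~B /\ (A -> (A /\ ~A))) \/ B) = max(0, 0.16) = 0.16
  (B -> ((~B /\ (A -> (A /\ ~A))) \/ B)): 0.16 ≤ 0.16, so result = 1
  Gödel value = 1
Łukasiewicz evaluation:
  ~B: Łukasiewicz ¬ gives 1 − 0.16 = 0.84
  ~A: Łukasiewicz ¬ gives 1 − 0.02 = 0.98
  (A /\ ~A) = min(0.02, 0.98) = 0.02
  (A -> (A /\ ~A)): min(1, 1 − 0.02 + 0.02) = 1
  (~B /\ (A -> (A /\ ~A))) = min(0.84, 1) = 0.84
  ((~B /\ (A -> (A /\ ~A))) \/ B) = max(0.84, 0.16) = 0.84
  (B -> ((~B /\ (A -> (A /\ ~A))) \/ B)): min(1, 1 − 0.16 + 0.84) = 1
  Łukasiewicz value = 1
Difference: 1 − 1 = 0.00

0.00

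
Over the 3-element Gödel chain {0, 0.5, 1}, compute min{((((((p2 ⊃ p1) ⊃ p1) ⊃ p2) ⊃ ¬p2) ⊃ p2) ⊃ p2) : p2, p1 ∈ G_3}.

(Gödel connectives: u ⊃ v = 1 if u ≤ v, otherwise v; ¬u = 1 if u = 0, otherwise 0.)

The minimum is attained at p2 = 0.5, p1 = 0:
  (p2 ⊃ p1): 0.5 > 0, so result = 0
  ((p2 ⊃ p1) ⊃ p1): 0 ≤ 0, so result = 1
  (((p2 ⊃ p1) ⊃ p1) ⊃ p2): 1 > 0.5, so result = 0.5
  ¬p2: Gödel ¬ of 0.5 = 0 (operand ≠ 0)
  ((((p2 ⊃ p1) ⊃ p1) ⊃ p2) ⊃ ¬p2): 0.5 > 0, so result = 0
  (((((p2 ⊃ p1) ⊃ p1) ⊃ p2) ⊃ ¬p2) ⊃ p2): 0 ≤ 0.5, so result = 1
  ((((((p2 ⊃ p1) ⊃ p1) ⊃ p2) ⊃ ¬p2) ⊃ p2) ⊃ p2): 1 > 0.5, so result = 0.5
Checking all 9 assignments confirms none give a value below 0.50.

0.50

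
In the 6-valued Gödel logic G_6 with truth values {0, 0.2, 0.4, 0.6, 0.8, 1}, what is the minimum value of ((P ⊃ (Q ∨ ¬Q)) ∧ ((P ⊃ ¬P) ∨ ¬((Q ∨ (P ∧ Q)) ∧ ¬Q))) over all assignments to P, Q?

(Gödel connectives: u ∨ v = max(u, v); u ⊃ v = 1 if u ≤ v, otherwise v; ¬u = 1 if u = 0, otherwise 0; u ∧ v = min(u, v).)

0.20

The minimum is attained at P = 0.4, Q = 0.2:
  ¬Q: Gödel ¬ of 0.2 = 0 (operand ≠ 0)
  (Q ∨ ¬Q) = max(0.2, 0) = 0.2
  (P ⊃ (Q ∨ ¬Q)): 0.4 > 0.2, so result = 0.2
  ¬P: Gödel ¬ of 0.4 = 0 (operand ≠ 0)
  (P ⊃ ¬P): 0.4 > 0, so result = 0
  (P ∧ Q) = min(0.4, 0.2) = 0.2
  (Q ∨ (P ∧ Q)) = max(0.2, 0.2) = 0.2
  ¬Q: Gödel ¬ of 0.2 = 0 (operand ≠ 0)
  ((Q ∨ (P ∧ Q)) ∧ ¬Q) = min(0.2, 0) = 0
  ¬((Q ∨ (P ∧ Q)) ∧ ¬Q): Gödel ¬ of 0 = 1 (operand is 0)
  ((P ⊃ ¬P) ∨ ¬((Q ∨ (P ∧ Q)) ∧ ¬Q)) = max(0, 1) = 1
  ((P ⊃ (Q ∨ ¬Q)) ∧ ((P ⊃ ¬P) ∨ ¬((Q ∨ (P ∧ Q)) ∧ ¬Q))) = min(0.2, 1) = 0.2
Checking all 36 assignments confirms none give a value below 0.20.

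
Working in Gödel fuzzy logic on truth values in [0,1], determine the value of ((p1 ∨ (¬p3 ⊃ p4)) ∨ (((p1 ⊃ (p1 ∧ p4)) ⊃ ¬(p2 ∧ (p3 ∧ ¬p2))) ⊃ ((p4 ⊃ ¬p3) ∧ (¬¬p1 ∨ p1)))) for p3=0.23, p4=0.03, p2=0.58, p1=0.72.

¬p3: Gödel ¬ of 0.23 = 0 (operand ≠ 0)
(¬p3 ⊃ p4): 0 ≤ 0.03, so result = 1
(p1 ∨ (¬p3 ⊃ p4)) = max(0.72, 1) = 1
(p1 ∧ p4) = min(0.72, 0.03) = 0.03
(p1 ⊃ (p1 ∧ p4)): 0.72 > 0.03, so result = 0.03
¬p2: Gödel ¬ of 0.58 = 0 (operand ≠ 0)
(p3 ∧ ¬p2) = min(0.23, 0) = 0
(p2 ∧ (p3 ∧ ¬p2)) = min(0.58, 0) = 0
¬(p2 ∧ (p3 ∧ ¬p2)): Gödel ¬ of 0 = 1 (operand is 0)
((p1 ⊃ (p1 ∧ p4)) ⊃ ¬(p2 ∧ (p3 ∧ ¬p2))): 0.03 ≤ 1, so result = 1
¬p3: Gödel ¬ of 0.23 = 0 (operand ≠ 0)
(p4 ⊃ ¬p3): 0.03 > 0, so result = 0
¬p1: Gödel ¬ of 0.72 = 0 (operand ≠ 0)
¬¬p1: Gödel ¬ of 0 = 1 (operand is 0)
(¬¬p1 ∨ p1) = max(1, 0.72) = 1
((p4 ⊃ ¬p3) ∧ (¬¬p1 ∨ p1)) = min(0, 1) = 0
(((p1 ⊃ (p1 ∧ p4)) ⊃ ¬(p2 ∧ (p3 ∧ ¬p2))) ⊃ ((p4 ⊃ ¬p3) ∧ (¬¬p1 ∨ p1))): 1 > 0, so result = 0
((p1 ∨ (¬p3 ⊃ p4)) ∨ (((p1 ⊃ (p1 ∧ p4)) ⊃ ¬(p2 ∧ (p3 ∧ ¬p2))) ⊃ ((p4 ⊃ ¬p3) ∧ (¬¬p1 ∨ p1)))) = max(1, 0) = 1

1.00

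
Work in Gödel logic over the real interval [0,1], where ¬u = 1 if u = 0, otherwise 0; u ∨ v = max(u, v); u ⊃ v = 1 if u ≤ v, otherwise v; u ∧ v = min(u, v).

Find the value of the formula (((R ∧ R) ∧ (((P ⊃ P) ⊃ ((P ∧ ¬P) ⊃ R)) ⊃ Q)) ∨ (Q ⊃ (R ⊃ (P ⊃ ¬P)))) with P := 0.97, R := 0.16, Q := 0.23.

0.16

(R ∧ R) = min(0.16, 0.16) = 0.16
(P ⊃ P): 0.97 ≤ 0.97, so result = 1
¬P: Gödel ¬ of 0.97 = 0 (operand ≠ 0)
(P ∧ ¬P) = min(0.97, 0) = 0
((P ∧ ¬P) ⊃ R): 0 ≤ 0.16, so result = 1
((P ⊃ P) ⊃ ((P ∧ ¬P) ⊃ R)): 1 ≤ 1, so result = 1
(((P ⊃ P) ⊃ ((P ∧ ¬P) ⊃ R)) ⊃ Q): 1 > 0.23, so result = 0.23
((R ∧ R) ∧ (((P ⊃ P) ⊃ ((P ∧ ¬P) ⊃ R)) ⊃ Q)) = min(0.16, 0.23) = 0.16
¬P: Gödel ¬ of 0.97 = 0 (operand ≠ 0)
(P ⊃ ¬P): 0.97 > 0, so result = 0
(R ⊃ (P ⊃ ¬P)): 0.16 > 0, so result = 0
(Q ⊃ (R ⊃ (P ⊃ ¬P))): 0.23 > 0, so result = 0
(((R ∧ R) ∧ (((P ⊃ P) ⊃ ((P ∧ ¬P) ⊃ R)) ⊃ Q)) ∨ (Q ⊃ (R ⊃ (P ⊃ ¬P)))) = max(0.16, 0) = 0.16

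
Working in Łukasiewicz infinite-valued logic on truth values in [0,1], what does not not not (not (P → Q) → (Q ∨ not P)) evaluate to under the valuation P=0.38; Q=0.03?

(P → Q): min(1, 1 − 0.38 + 0.03) = 0.65
not (P → Q): Łukasiewicz ¬ gives 1 − 0.65 = 0.35
not P: Łukasiewicz ¬ gives 1 − 0.38 = 0.62
(Q ∨ not P) = max(0.03, 0.62) = 0.62
(not (P → Q) → (Q ∨ not P)): min(1, 1 − 0.35 + 0.62) = 1
not (not (P → Q) → (Q ∨ not P)): Łukasiewicz ¬ gives 1 − 1 = 0
not not (not (P → Q) → (Q ∨ not P)): Łukasiewicz ¬ gives 1 − 0 = 1
not not not (not (P → Q) → (Q ∨ not P)): Łukasiewicz ¬ gives 1 − 1 = 0

0.00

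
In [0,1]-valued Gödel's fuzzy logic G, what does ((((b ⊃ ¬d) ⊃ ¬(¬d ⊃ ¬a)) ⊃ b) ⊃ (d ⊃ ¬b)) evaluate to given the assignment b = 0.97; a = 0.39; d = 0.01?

¬d: Gödel ¬ of 0.01 = 0 (operand ≠ 0)
(b ⊃ ¬d): 0.97 > 0, so result = 0
¬d: Gödel ¬ of 0.01 = 0 (operand ≠ 0)
¬a: Gödel ¬ of 0.39 = 0 (operand ≠ 0)
(¬d ⊃ ¬a): 0 ≤ 0, so result = 1
¬(¬d ⊃ ¬a): Gödel ¬ of 1 = 0 (operand ≠ 0)
((b ⊃ ¬d) ⊃ ¬(¬d ⊃ ¬a)): 0 ≤ 0, so result = 1
(((b ⊃ ¬d) ⊃ ¬(¬d ⊃ ¬a)) ⊃ b): 1 > 0.97, so result = 0.97
¬b: Gödel ¬ of 0.97 = 0 (operand ≠ 0)
(d ⊃ ¬b): 0.01 > 0, so result = 0
((((b ⊃ ¬d) ⊃ ¬(¬d ⊃ ¬a)) ⊃ b) ⊃ (d ⊃ ¬b)): 0.97 > 0, so result = 0

0.00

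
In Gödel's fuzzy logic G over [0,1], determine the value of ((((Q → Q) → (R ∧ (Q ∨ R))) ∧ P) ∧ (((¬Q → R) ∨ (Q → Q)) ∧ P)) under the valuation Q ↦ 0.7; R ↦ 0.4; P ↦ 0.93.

(Q → Q): 0.7 ≤ 0.7, so result = 1
(Q ∨ R) = max(0.7, 0.4) = 0.7
(R ∧ (Q ∨ R)) = min(0.4, 0.7) = 0.4
((Q → Q) → (R ∧ (Q ∨ R))): 1 > 0.4, so result = 0.4
(((Q → Q) → (R ∧ (Q ∨ R))) ∧ P) = min(0.4, 0.93) = 0.4
¬Q: Gödel ¬ of 0.7 = 0 (operand ≠ 0)
(¬Q → R): 0 ≤ 0.4, so result = 1
(Q → Q): 0.7 ≤ 0.7, so result = 1
((¬Q → R) ∨ (Q → Q)) = max(1, 1) = 1
(((¬Q → R) ∨ (Q → Q)) ∧ P) = min(1, 0.93) = 0.93
((((Q → Q) → (R ∧ (Q ∨ R))) ∧ P) ∧ (((¬Q → R) ∨ (Q → Q)) ∧ P)) = min(0.4, 0.93) = 0.4

0.40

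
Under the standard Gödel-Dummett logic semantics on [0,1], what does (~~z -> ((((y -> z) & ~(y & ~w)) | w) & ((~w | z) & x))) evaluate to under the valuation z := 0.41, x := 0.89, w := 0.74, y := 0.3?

0.41

~z: Gödel ¬ of 0.41 = 0 (operand ≠ 0)
~~z: Gödel ¬ of 0 = 1 (operand is 0)
(y -> z): 0.3 ≤ 0.41, so result = 1
~w: Gödel ¬ of 0.74 = 0 (operand ≠ 0)
(y & ~w) = min(0.3, 0) = 0
~(y & ~w): Gödel ¬ of 0 = 1 (operand is 0)
((y -> z) & ~(y & ~w)) = min(1, 1) = 1
(((y -> z) & ~(y & ~w)) | w) = max(1, 0.74) = 1
~w: Gödel ¬ of 0.74 = 0 (operand ≠ 0)
(~w | z) = max(0, 0.41) = 0.41
((~w | z) & x) = min(0.41, 0.89) = 0.41
((((y -> z) & ~(y & ~w)) | w) & ((~w | z) & x)) = min(1, 0.41) = 0.41
(~~z -> ((((y -> z) & ~(y & ~w)) | w) & ((~w | z) & x))): 1 > 0.41, so result = 0.41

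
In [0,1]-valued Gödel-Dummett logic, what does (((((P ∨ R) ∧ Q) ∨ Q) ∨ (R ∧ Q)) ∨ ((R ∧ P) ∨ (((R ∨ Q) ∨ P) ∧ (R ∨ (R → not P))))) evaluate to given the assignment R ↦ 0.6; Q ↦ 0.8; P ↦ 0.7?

(P ∨ R) = max(0.7, 0.6) = 0.7
((P ∨ R) ∧ Q) = min(0.7, 0.8) = 0.7
(((P ∨ R) ∧ Q) ∨ Q) = max(0.7, 0.8) = 0.8
(R ∧ Q) = min(0.6, 0.8) = 0.6
((((P ∨ R) ∧ Q) ∨ Q) ∨ (R ∧ Q)) = max(0.8, 0.6) = 0.8
(R ∧ P) = min(0.6, 0.7) = 0.6
(R ∨ Q) = max(0.6, 0.8) = 0.8
((R ∨ Q) ∨ P) = max(0.8, 0.7) = 0.8
not P: Gödel ¬ of 0.7 = 0 (operand ≠ 0)
(R → not P): 0.6 > 0, so result = 0
(R ∨ (R → not P)) = max(0.6, 0) = 0.6
(((R ∨ Q) ∨ P) ∧ (R ∨ (R → not P))) = min(0.8, 0.6) = 0.6
((R ∧ P) ∨ (((R ∨ Q) ∨ P) ∧ (R ∨ (R → not P)))) = max(0.6, 0.6) = 0.6
(((((P ∨ R) ∧ Q) ∨ Q) ∨ (R ∧ Q)) ∨ ((R ∧ P) ∨ (((R ∨ Q) ∨ P) ∧ (R ∨ (R → not P))))) = max(0.8, 0.6) = 0.8

0.80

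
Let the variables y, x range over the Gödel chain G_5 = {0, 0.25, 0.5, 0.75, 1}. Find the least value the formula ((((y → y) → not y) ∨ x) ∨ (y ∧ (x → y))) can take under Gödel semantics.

The minimum is attained at y = 0.25, x = 0:
  (y → y): 0.25 ≤ 0.25, so result = 1
  not y: Gödel ¬ of 0.25 = 0 (operand ≠ 0)
  ((y → y) → not y): 1 > 0, so result = 0
  (((y → y) → not y) ∨ x) = max(0, 0) = 0
  (x → y): 0 ≤ 0.25, so result = 1
  (y ∧ (x → y)) = min(0.25, 1) = 0.25
  ((((y → y) → not y) ∨ x) ∨ (y ∧ (x → y))) = max(0, 0.25) = 0.25
Checking all 25 assignments confirms none give a value below 0.25.

0.25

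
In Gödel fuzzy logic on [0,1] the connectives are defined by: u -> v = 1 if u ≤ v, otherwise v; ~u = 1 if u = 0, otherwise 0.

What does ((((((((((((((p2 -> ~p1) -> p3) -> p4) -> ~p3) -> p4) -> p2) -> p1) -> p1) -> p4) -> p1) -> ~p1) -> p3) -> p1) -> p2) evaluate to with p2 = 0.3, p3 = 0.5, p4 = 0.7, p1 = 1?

~p1: Gödel ¬ of 1 = 0 (operand ≠ 0)
(p2 -> ~p1): 0.3 > 0, so result = 0
((p2 -> ~p1) -> p3): 0 ≤ 0.5, so result = 1
(((p2 -> ~p1) -> p3) -> p4): 1 > 0.7, so result = 0.7
~p3: Gödel ¬ of 0.5 = 0 (operand ≠ 0)
((((p2 -> ~p1) -> p3) -> p4) -> ~p3): 0.7 > 0, so result = 0
(((((p2 -> ~p1) -> p3) -> p4) -> ~p3) -> p4): 0 ≤ 0.7, so result = 1
((((((p2 -> ~p1) -> p3) -> p4) -> ~p3) -> p4) -> p2): 1 > 0.3, so result = 0.3
(((((((p2 -> ~p1) -> p3) -> p4) -> ~p3) -> p4) -> p2) -> p1): 0.3 ≤ 1, so result = 1
((((((((p2 -> ~p1) -> p3) -> p4) -> ~p3) -> p4) -> p2) -> p1) -> p1): 1 ≤ 1, so result = 1
(((((((((p2 -> ~p1) -> p3) -> p4) -> ~p3) -> p4) -> p2) -> p1) -> p1) -> p4): 1 > 0.7, so result = 0.7
((((((((((p2 -> ~p1) -> p3) -> p4) -> ~p3) -> p4) -> p2) -> p1) -> p1) -> p4) -> p1): 0.7 ≤ 1, so result = 1
~p1: Gödel ¬ of 1 = 0 (operand ≠ 0)
(((((((((((p2 -> ~p1) -> p3) -> p4) -> ~p3) -> p4) -> p2) -> p1) -> p1) -> p4) -> p1) -> ~p1): 1 > 0, so result = 0
((((((((((((p2 -> ~p1) -> p3) -> p4) -> ~p3) -> p4) -> p2) -> p1) -> p1) -> p4) -> p1) -> ~p1) -> p3): 0 ≤ 0.5, so result = 1
(((((((((((((p2 -> ~p1) -> p3) -> p4) -> ~p3) -> p4) -> p2) -> p1) -> p1) -> p4) -> p1) -> ~p1) -> p3) -> p1): 1 ≤ 1, so result = 1
((((((((((((((p2 -> ~p1) -> p3) -> p4) -> ~p3) -> p4) -> p2) -> p1) -> p1) -> p4) -> p1) -> ~p1) -> p3) -> p1) -> p2): 1 > 0.3, so result = 0.3

0.30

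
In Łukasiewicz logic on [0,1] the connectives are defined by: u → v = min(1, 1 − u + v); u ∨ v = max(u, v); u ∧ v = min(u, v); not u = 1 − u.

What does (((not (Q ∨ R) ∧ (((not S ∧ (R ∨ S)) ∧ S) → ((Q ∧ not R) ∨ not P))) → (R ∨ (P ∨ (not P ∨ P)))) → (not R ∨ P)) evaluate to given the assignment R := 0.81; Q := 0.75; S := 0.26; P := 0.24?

(Q ∨ R) = max(0.75, 0.81) = 0.81
not (Q ∨ R): Łukasiewicz ¬ gives 1 − 0.81 = 0.19
not S: Łukasiewicz ¬ gives 1 − 0.26 = 0.74
(R ∨ S) = max(0.81, 0.26) = 0.81
(not S ∧ (R ∨ S)) = min(0.74, 0.81) = 0.74
((not S ∧ (R ∨ S)) ∧ S) = min(0.74, 0.26) = 0.26
not R: Łukasiewicz ¬ gives 1 − 0.81 = 0.19
(Q ∧ not R) = min(0.75, 0.19) = 0.19
not P: Łukasiewicz ¬ gives 1 − 0.24 = 0.76
((Q ∧ not R) ∨ not P) = max(0.19, 0.76) = 0.76
(((not S ∧ (R ∨ S)) ∧ S) → ((Q ∧ not R) ∨ not P)): min(1, 1 − 0.26 + 0.76) = 1
(not (Q ∨ R) ∧ (((not S ∧ (R ∨ S)) ∧ S) → ((Q ∧ not R) ∨ not P))) = min(0.19, 1) = 0.19
not P: Łukasiewicz ¬ gives 1 − 0.24 = 0.76
(not P ∨ P) = max(0.76, 0.24) = 0.76
(P ∨ (not P ∨ P)) = max(0.24, 0.76) = 0.76
(R ∨ (P ∨ (not P ∨ P))) = max(0.81, 0.76) = 0.81
((not (Q ∨ R) ∧ (((not S ∧ (R ∨ S)) ∧ S) → ((Q ∧ not R) ∨ not P))) → (R ∨ (P ∨ (not P ∨ P)))): min(1, 1 − 0.19 + 0.81) = 1
not R: Łukasiewicz ¬ gives 1 − 0.81 = 0.19
(not R ∨ P) = max(0.19, 0.24) = 0.24
(((not (Q ∨ R) ∧ (((not S ∧ (R ∨ S)) ∧ S) → ((Q ∧ not R) ∨ not P))) → (R ∨ (P ∨ (not P ∨ P)))) → (not R ∨ P)): min(1, 1 − 1 + 0.24) = 0.24

0.24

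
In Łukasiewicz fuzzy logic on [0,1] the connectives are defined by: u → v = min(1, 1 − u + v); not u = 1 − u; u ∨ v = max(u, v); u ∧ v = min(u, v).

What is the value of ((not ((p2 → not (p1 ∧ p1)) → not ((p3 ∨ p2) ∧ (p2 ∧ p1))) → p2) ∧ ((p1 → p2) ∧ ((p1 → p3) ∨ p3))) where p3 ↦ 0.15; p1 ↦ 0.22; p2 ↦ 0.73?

(p1 ∧ p1) = min(0.22, 0.22) = 0.22
not (p1 ∧ p1): Łukasiewicz ¬ gives 1 − 0.22 = 0.78
(p2 → not (p1 ∧ p1)): min(1, 1 − 0.73 + 0.78) = 1
(p3 ∨ p2) = max(0.15, 0.73) = 0.73
(p2 ∧ p1) = min(0.73, 0.22) = 0.22
((p3 ∨ p2) ∧ (p2 ∧ p1)) = min(0.73, 0.22) = 0.22
not ((p3 ∨ p2) ∧ (p2 ∧ p1)): Łukasiewicz ¬ gives 1 − 0.22 = 0.78
((p2 → not (p1 ∧ p1)) → not ((p3 ∨ p2) ∧ (p2 ∧ p1))): min(1, 1 − 1 + 0.78) = 0.78
not ((p2 → not (p1 ∧ p1)) → not ((p3 ∨ p2) ∧ (p2 ∧ p1))): Łukasiewicz ¬ gives 1 − 0.78 = 0.22
(not ((p2 → not (p1 ∧ p1)) → not ((p3 ∨ p2) ∧ (p2 ∧ p1))) → p2): min(1, 1 − 0.22 + 0.73) = 1
(p1 → p2): min(1, 1 − 0.22 + 0.73) = 1
(p1 → p3): min(1, 1 − 0.22 + 0.15) = 0.93
((p1 → p3) ∨ p3) = max(0.93, 0.15) = 0.93
((p1 → p2) ∧ ((p1 → p3) ∨ p3)) = min(1, 0.93) = 0.93
((not ((p2 → not (p1 ∧ p1)) → not ((p3 ∨ p2) ∧ (p2 ∧ p1))) → p2) ∧ ((p1 → p2) ∧ ((p1 → p3) ∨ p3))) = min(1, 0.93) = 0.93

0.93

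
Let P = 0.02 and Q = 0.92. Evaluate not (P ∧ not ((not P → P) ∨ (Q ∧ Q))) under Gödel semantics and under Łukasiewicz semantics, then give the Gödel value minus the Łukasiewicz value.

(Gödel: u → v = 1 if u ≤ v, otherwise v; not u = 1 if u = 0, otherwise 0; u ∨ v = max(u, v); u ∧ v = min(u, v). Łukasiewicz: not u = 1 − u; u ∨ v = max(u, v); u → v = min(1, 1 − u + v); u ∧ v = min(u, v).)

Gödel evaluation:
  not P: Gödel ¬ of 0.02 = 0 (operand ≠ 0)
  (not P → P): 0 ≤ 0.02, so result = 1
  (Q ∧ Q) = min(0.92, 0.92) = 0.92
  ((not P → P) ∨ (Q ∧ Q)) = max(1, 0.92) = 1
  not ((not P → P) ∨ (Q ∧ Q)): Gödel ¬ of 1 = 0 (operand ≠ 0)
  (P ∧ not ((not P → P) ∨ (Q ∧ Q))) = min(0.02, 0) = 0
  not (P ∧ not ((not P → P) ∨ (Q ∧ Q))): Gödel ¬ of 0 = 1 (operand is 0)
  Gödel value = 1
Łukasiewicz evaluation:
  not P: Łukasiewicz ¬ gives 1 − 0.02 = 0.98
  (not P → P): min(1, 1 − 0.98 + 0.02) = 0.04
  (Q ∧ Q) = min(0.92, 0.92) = 0.92
  ((not P → P) ∨ (Q ∧ Q)) = max(0.04, 0.92) = 0.92
  not ((not P → P) ∨ (Q ∧ Q)): Łukasiewicz ¬ gives 1 − 0.92 = 0.08
  (P ∧ not ((not P → P) ∨ (Q ∧ Q))) = min(0.02, 0.08) = 0.02
  not (P ∧ not ((not P → P) ∨ (Q ∧ Q))): Łukasiewicz ¬ gives 1 − 0.02 = 0.98
  Łukasiewicz value = 0.98
Difference: 1 − 0.98 = 0.02

0.02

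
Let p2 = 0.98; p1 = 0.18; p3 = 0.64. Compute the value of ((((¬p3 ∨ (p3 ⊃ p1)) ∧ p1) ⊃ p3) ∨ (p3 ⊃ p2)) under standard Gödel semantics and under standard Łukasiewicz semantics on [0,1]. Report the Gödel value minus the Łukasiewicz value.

Gödel evaluation:
  ¬p3: Gödel ¬ of 0.64 = 0 (operand ≠ 0)
  (p3 ⊃ p1): 0.64 > 0.18, so result = 0.18
  (¬p3 ∨ (p3 ⊃ p1)) = max(0, 0.18) = 0.18
  ((¬p3 ∨ (p3 ⊃ p1)) ∧ p1) = min(0.18, 0.18) = 0.18
  (((¬p3 ∨ (p3 ⊃ p1)) ∧ p1) ⊃ p3): 0.18 ≤ 0.64, so result = 1
  (p3 ⊃ p2): 0.64 ≤ 0.98, so result = 1
  ((((¬p3 ∨ (p3 ⊃ p1)) ∧ p1) ⊃ p3) ∨ (p3 ⊃ p2)) = max(1, 1) = 1
  Gödel value = 1
Łukasiewicz evaluation:
  ¬p3: Łukasiewicz ¬ gives 1 − 0.64 = 0.36
  (p3 ⊃ p1): min(1, 1 − 0.64 + 0.18) = 0.54
  (¬p3 ∨ (p3 ⊃ p1)) = max(0.36, 0.54) = 0.54
  ((¬p3 ∨ (p3 ⊃ p1)) ∧ p1) = min(0.54, 0.18) = 0.18
  (((¬p3 ∨ (p3 ⊃ p1)) ∧ p1) ⊃ p3): min(1, 1 − 0.18 + 0.64) = 1
  (p3 ⊃ p2): min(1, 1 − 0.64 + 0.98) = 1
  ((((¬p3 ∨ (p3 ⊃ p1)) ∧ p1) ⊃ p3) ∨ (p3 ⊃ p2)) = max(1, 1) = 1
  Łukasiewicz value = 1
Difference: 1 − 1 = 0.00

0.00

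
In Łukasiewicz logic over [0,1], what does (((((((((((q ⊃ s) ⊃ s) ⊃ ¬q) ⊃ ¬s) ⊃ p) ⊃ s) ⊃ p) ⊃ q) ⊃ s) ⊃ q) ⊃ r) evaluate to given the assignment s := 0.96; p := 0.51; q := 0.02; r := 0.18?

1.00

(q ⊃ s): min(1, 1 − 0.02 + 0.96) = 1
((q ⊃ s) ⊃ s): min(1, 1 − 1 + 0.96) = 0.96
¬q: Łukasiewicz ¬ gives 1 − 0.02 = 0.98
(((q ⊃ s) ⊃ s) ⊃ ¬q): min(1, 1 − 0.96 + 0.98) = 1
¬s: Łukasiewicz ¬ gives 1 − 0.96 = 0.04
((((q ⊃ s) ⊃ s) ⊃ ¬q) ⊃ ¬s): min(1, 1 − 1 + 0.04) = 0.04
(((((q ⊃ s) ⊃ s) ⊃ ¬q) ⊃ ¬s) ⊃ p): min(1, 1 − 0.04 + 0.51) = 1
((((((q ⊃ s) ⊃ s) ⊃ ¬q) ⊃ ¬s) ⊃ p) ⊃ s): min(1, 1 − 1 + 0.96) = 0.96
(((((((q ⊃ s) ⊃ s) ⊃ ¬q) ⊃ ¬s) ⊃ p) ⊃ s) ⊃ p): min(1, 1 − 0.96 + 0.51) = 0.55
((((((((q ⊃ s) ⊃ s) ⊃ ¬q) ⊃ ¬s) ⊃ p) ⊃ s) ⊃ p) ⊃ q): min(1, 1 − 0.55 + 0.02) = 0.47
(((((((((q ⊃ s) ⊃ s) ⊃ ¬q) ⊃ ¬s) ⊃ p) ⊃ s) ⊃ p) ⊃ q) ⊃ s): min(1, 1 − 0.47 + 0.96) = 1
((((((((((q ⊃ s) ⊃ s) ⊃ ¬q) ⊃ ¬s) ⊃ p) ⊃ s) ⊃ p) ⊃ q) ⊃ s) ⊃ q): min(1, 1 − 1 + 0.02) = 0.02
(((((((((((q ⊃ s) ⊃ s) ⊃ ¬q) ⊃ ¬s) ⊃ p) ⊃ s) ⊃ p) ⊃ q) ⊃ s) ⊃ q) ⊃ r): min(1, 1 − 0.02 + 0.18) = 1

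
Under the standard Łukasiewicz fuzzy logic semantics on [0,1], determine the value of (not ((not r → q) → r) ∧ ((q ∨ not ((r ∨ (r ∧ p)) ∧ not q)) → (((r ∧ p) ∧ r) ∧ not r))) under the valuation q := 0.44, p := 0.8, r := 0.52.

0.44

not r: Łukasiewicz ¬ gives 1 − 0.52 = 0.48
(not r → q): min(1, 1 − 0.48 + 0.44) = 0.96
((not r → q) → r): min(1, 1 − 0.96 + 0.52) = 0.56
not ((not r → q) → r): Łukasiewicz ¬ gives 1 − 0.56 = 0.44
(r ∧ p) = min(0.52, 0.8) = 0.52
(r ∨ (r ∧ p)) = max(0.52, 0.52) = 0.52
not q: Łukasiewicz ¬ gives 1 − 0.44 = 0.56
((r ∨ (r ∧ p)) ∧ not q) = min(0.52, 0.56) = 0.52
not ((r ∨ (r ∧ p)) ∧ not q): Łukasiewicz ¬ gives 1 − 0.52 = 0.48
(q ∨ not ((r ∨ (r ∧ p)) ∧ not q)) = max(0.44, 0.48) = 0.48
(r ∧ p) = min(0.52, 0.8) = 0.52
((r ∧ p) ∧ r) = min(0.52, 0.52) = 0.52
not r: Łukasiewicz ¬ gives 1 − 0.52 = 0.48
(((r ∧ p) ∧ r) ∧ not r) = min(0.52, 0.48) = 0.48
((q ∨ not ((r ∨ (r ∧ p)) ∧ not q)) → (((r ∧ p) ∧ r) ∧ not r)): min(1, 1 − 0.48 + 0.48) = 1
(not ((not r → q) → r) ∧ ((q ∨ not ((r ∨ (r ∧ p)) ∧ not q)) → (((r ∧ p) ∧ r) ∧ not r))) = min(0.44, 1) = 0.44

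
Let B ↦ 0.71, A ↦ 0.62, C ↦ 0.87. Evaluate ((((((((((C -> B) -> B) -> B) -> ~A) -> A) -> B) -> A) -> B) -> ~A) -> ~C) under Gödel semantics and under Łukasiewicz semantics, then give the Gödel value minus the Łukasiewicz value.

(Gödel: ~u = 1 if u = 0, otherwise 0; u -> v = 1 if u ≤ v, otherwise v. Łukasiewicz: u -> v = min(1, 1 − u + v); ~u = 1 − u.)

0.45

Gödel evaluation:
  (C -> B): 0.87 > 0.71, so result = 0.71
  ((C -> B) -> B): 0.71 ≤ 0.71, so result = 1
  (((C -> B) -> B) -> B): 1 > 0.71, so result = 0.71
  ~A: Gödel ¬ of 0.62 = 0 (operand ≠ 0)
  ((((C -> B) -> B) -> B) -> ~A): 0.71 > 0, so result = 0
  (((((C -> B) -> B) -> B) -> ~A) -> A): 0 ≤ 0.62, so result = 1
  ((((((C -> B) -> B) -> B) -> ~A) -> A) -> B): 1 > 0.71, so result = 0.71
  (((((((C -> B) -> B) -> B) -> ~A) -> A) -> B) -> A): 0.71 > 0.62, so result = 0.62
  ((((((((C -> B) -> B) -> B) -> ~A) -> A) -> B) -> A) -> B): 0.62 ≤ 0.71, so result = 1
  ~A: Gödel ¬ of 0.62 = 0 (operand ≠ 0)
  (((((((((C -> B) -> B) -> B) -> ~A) -> A) -> B) -> A) -> B) -> ~A): 1 > 0, so result = 0
  ~C: Gödel ¬ of 0.87 = 0 (operand ≠ 0)
  ((((((((((C -> B) -> B) -> B) -> ~A) -> A) -> B) -> A) -> B) -> ~A) -> ~C): 0 ≤ 0, so result = 1
  Gödel value = 1
Łukasiewicz evaluation:
  (C -> B): min(1, 1 − 0.87 + 0.71) = 0.84
  ((C -> B) -> B): min(1, 1 − 0.84 + 0.71) = 0.87
  (((C -> B) -> B) -> B): min(1, 1 − 0.87 + 0.71) = 0.84
  ~A: Łukasiewicz ¬ gives 1 − 0.62 = 0.38
  ((((C -> B) -> B) -> B) -> ~A): min(1, 1 − 0.84 + 0.38) = 0.54
  (((((C -> B) -> B) -> B) -> ~A) -> A): min(1, 1 − 0.54 + 0.62) = 1
  ((((((C -> B) -> B) -> B) -> ~A) -> A) -> B): min(1, 1 − 1 + 0.71) = 0.71
  (((((((C -> B) -> B) -> B) -> ~A) -> A) -> B) -> A): min(1, 1 − 0.71 + 0.62) = 0.91
  ((((((((C -> B) -> B) -> B) -> ~A) -> A) -> B) -> A) -> B): min(1, 1 − 0.91 + 0.71) = 0.8
  ~A: Łukasiewicz ¬ gives 1 − 0.62 = 0.38
  (((((((((C -> B) -> B) -> B) -> ~A) -> A) -> B) -> A) -> B) -> ~A): min(1, 1 − 0.8 + 0.38) = 0.58
  ~C: Łukasiewicz ¬ gives 1 − 0.87 = 0.13
  ((((((((((C -> B) -> B) -> B) -> ~A) -> A) -> B) -> A) -> B) -> ~A) -> ~C): min(1, 1 − 0.58 + 0.13) = 0.55
  Łukasiewicz value = 0.55
Difference: 1 − 0.55 = 0.45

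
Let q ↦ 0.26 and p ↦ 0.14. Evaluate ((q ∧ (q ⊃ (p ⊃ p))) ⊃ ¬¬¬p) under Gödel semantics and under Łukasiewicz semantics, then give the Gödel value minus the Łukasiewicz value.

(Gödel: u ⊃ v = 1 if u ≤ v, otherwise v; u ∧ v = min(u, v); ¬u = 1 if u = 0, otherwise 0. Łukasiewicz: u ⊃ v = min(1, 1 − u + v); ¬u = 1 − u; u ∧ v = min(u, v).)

Gödel evaluation:
  (p ⊃ p): 0.14 ≤ 0.14, so result = 1
  (q ⊃ (p ⊃ p)): 0.26 ≤ 1, so result = 1
  (q ∧ (q ⊃ (p ⊃ p))) = min(0.26, 1) = 0.26
  ¬p: Gödel ¬ of 0.14 = 0 (operand ≠ 0)
  ¬¬p: Gödel ¬ of 0 = 1 (operand is 0)
  ¬¬¬p: Gödel ¬ of 1 = 0 (operand ≠ 0)
  ((q ∧ (q ⊃ (p ⊃ p))) ⊃ ¬¬¬p): 0.26 > 0, so result = 0
  Gödel value = 0
Łukasiewicz evaluation:
  (p ⊃ p): min(1, 1 − 0.14 + 0.14) = 1
  (q ⊃ (p ⊃ p)): min(1, 1 − 0.26 + 1) = 1
  (q ∧ (q ⊃ (p ⊃ p))) = min(0.26, 1) = 0.26
  ¬p: Łukasiewicz ¬ gives 1 − 0.14 = 0.86
  ¬¬p: Łukasiewicz ¬ gives 1 − 0.86 = 0.14
  ¬¬¬p: Łukasiewicz ¬ gives 1 − 0.14 = 0.86
  ((q ∧ (q ⊃ (p ⊃ p))) ⊃ ¬¬¬p): min(1, 1 − 0.26 + 0.86) = 1
  Łukasiewicz value = 1
Difference: 0 − 1 = -1.00

-1.00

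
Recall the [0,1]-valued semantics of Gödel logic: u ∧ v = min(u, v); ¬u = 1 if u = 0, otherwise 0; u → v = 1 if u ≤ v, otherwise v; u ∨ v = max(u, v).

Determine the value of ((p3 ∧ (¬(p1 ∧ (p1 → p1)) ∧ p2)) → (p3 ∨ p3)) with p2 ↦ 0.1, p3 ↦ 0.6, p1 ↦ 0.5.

(p1 → p1): 0.5 ≤ 0.5, so result = 1
(p1 ∧ (p1 → p1)) = min(0.5, 1) = 0.5
¬(p1 ∧ (p1 → p1)): Gödel ¬ of 0.5 = 0 (operand ≠ 0)
(¬(p1 ∧ (p1 → p1)) ∧ p2) = min(0, 0.1) = 0
(p3 ∧ (¬(p1 ∧ (p1 → p1)) ∧ p2)) = min(0.6, 0) = 0
(p3 ∨ p3) = max(0.6, 0.6) = 0.6
((p3 ∧ (¬(p1 ∧ (p1 → p1)) ∧ p2)) → (p3 ∨ p3)): 0 ≤ 0.6, so result = 1

1.00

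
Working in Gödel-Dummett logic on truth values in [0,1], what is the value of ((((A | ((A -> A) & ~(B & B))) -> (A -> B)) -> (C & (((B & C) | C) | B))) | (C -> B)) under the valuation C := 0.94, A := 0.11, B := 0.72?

0.94

(A -> A): 0.11 ≤ 0.11, so result = 1
(B & B) = min(0.72, 0.72) = 0.72
~(B & B): Gödel ¬ of 0.72 = 0 (operand ≠ 0)
((A -> A) & ~(B & B)) = min(1, 0) = 0
(A | ((A -> A) & ~(B & B))) = max(0.11, 0) = 0.11
(A -> B): 0.11 ≤ 0.72, so result = 1
((A | ((A -> A) & ~(B & B))) -> (A -> B)): 0.11 ≤ 1, so result = 1
(B & C) = min(0.72, 0.94) = 0.72
((B & C) | C) = max(0.72, 0.94) = 0.94
(((B & C) | C) | B) = max(0.94, 0.72) = 0.94
(C & (((B & C) | C) | B)) = min(0.94, 0.94) = 0.94
(((A | ((A -> A) & ~(B & B))) -> (A -> B)) -> (C & (((B & C) | C) | B))): 1 > 0.94, so result = 0.94
(C -> B): 0.94 > 0.72, so result = 0.72
((((A | ((A -> A) & ~(B & B))) -> (A -> B)) -> (C & (((B & C) | C) | B))) | (C -> B)) = max(0.94, 0.72) = 0.94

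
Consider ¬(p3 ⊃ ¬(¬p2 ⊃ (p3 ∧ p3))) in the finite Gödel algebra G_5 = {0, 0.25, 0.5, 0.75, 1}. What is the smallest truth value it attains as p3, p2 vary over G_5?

The minimum is attained at p3 = 0, p2 = 0:
  ¬p2: Gödel ¬ of 0 = 1 (operand is 0)
  (p3 ∧ p3) = min(0, 0) = 0
  (¬p2 ⊃ (p3 ∧ p3)): 1 > 0, so result = 0
  ¬(¬p2 ⊃ (p3 ∧ p3)): Gödel ¬ of 0 = 1 (operand is 0)
  (p3 ⊃ ¬(¬p2 ⊃ (p3 ∧ p3))): 0 ≤ 1, so result = 1
  ¬(p3 ⊃ ¬(¬p2 ⊃ (p3 ∧ p3))): Gödel ¬ of 1 = 0 (operand ≠ 0)
Checking all 25 assignments confirms none give a value below 0.00.

0.00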